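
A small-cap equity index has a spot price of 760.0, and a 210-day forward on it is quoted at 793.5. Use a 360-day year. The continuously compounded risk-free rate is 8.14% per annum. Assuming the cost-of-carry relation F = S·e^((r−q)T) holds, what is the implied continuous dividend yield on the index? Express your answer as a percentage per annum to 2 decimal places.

0.75%

From F = S·e^((r−q)T): (r − q) = ln(F/S)/T
ln(793.5/760.0) = ln(1.044079) = 0.043135
(r − q) = 0.043135 / (210/360) = 0.073946
q = r − ln(F/S)/T = 0.0814 − 0.073946 = 0.007454
q = 0.75%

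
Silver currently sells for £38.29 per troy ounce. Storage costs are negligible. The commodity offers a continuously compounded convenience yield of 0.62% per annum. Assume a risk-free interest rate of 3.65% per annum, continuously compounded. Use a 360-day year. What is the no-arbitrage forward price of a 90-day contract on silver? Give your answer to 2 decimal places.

Net carry = r + u − y = 0.0365 + 0.0000 − 0.0062 = 0.0303
F = S·e^((r+u−y)T) = 38.29 · e^(0.0303 × 90/360) = 38.29 · e^0.007575
= 38.29 × 1.007604 = £38.58 per troy ounce

£38.58 per troy ounce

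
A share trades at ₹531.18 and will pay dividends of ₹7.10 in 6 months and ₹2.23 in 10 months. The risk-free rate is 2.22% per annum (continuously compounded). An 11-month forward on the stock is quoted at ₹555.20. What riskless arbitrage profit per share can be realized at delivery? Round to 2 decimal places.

PV(dividends) I = 7.10·e^(−0.0222·6/12) + 2.23·e^(−0.0222·10/12) = 9.2108
Fair forward F* = (S − I)·e^(rT) = (531.18 − 9.2108)·e^0.020350 = 521.9692 × 1.020558 = 532.6998
Market ₹555.20 > fair 532.6998: forward overpriced → cash-and-carry (borrow at r, buy the stock and collect the dividends, short the forward).
Profit at T = |F_mkt − F*| = |555.20 − 532.6998| = ₹22.50 per share

₹22.50 per share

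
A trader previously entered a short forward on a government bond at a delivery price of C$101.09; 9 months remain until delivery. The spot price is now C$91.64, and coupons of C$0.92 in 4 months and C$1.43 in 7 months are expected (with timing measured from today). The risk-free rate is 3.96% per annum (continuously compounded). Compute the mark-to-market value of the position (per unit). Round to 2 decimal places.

PV(remaining coupons) I = 0.92·e^(−0.0396·4/12) + 1.43·e^(−0.0396·7/12) = 2.3053
Current forward F = (S − I)·e^(rT) = (91.64 − 2.3053)·e^(0.0396·9/12) = 89.3347 × 1.030145 = 92.0277
Value (long) = (F − K)·e^(−rT) = (92.0277 − 101.09) × 0.970737 = -8.7971
Short position value = −(long value) = C$8.80

C$8.80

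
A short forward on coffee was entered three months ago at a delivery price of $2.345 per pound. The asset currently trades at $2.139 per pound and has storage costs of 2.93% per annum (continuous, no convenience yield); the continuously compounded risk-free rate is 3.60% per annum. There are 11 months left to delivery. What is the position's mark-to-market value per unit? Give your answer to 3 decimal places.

$0.072 per pound

Current fair forward for the remaining 11 months: F = S·e^((r + u)·T), (r + u) = 0.0360 + 0.0293 = 0.0653
F = 2.139 · e^(0.0653 × 11/12) = 2.139 × 1.061686 = 2.2709
Value of long forward = (F − K)·e^(−rT) = (2.2709 − 2.345) · e^(−0.0360·11/12)
= -0.0741 × 0.967539 = -0.072
Short position value = −(long value) = $0.072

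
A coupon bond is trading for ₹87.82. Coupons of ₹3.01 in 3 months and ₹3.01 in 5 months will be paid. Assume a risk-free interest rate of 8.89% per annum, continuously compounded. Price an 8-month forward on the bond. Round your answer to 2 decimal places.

₹86.98

PV(coupons) I = 3.01·e^(−0.0889·3/12) + 3.01·e^(−0.0889·5/12)
I = 2.9438 + 2.9005 = 5.8443
F = (S − I)·e^(rT) = (87.82 − 5.8443) · e^(0.0889·8/12)
= 81.9757 · e^0.059267 = 81.9757 × 1.061059 = ₹86.98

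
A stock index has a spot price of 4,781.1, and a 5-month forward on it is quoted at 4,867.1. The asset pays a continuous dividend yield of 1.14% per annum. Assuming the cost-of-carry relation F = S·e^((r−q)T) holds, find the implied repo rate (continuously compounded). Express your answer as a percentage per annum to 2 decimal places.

5.42%

From F = S·e^((r−q)T): (r − q) = ln(F/S)/T
ln(4867.1/4781.1) = ln(1.017987) = 0.017827
(r − q) = 0.017827 / (5/12) = 0.042785
r = ln(F/S)/T + q = 0.042785 + 0.0114 = 0.054185
r = 5.42%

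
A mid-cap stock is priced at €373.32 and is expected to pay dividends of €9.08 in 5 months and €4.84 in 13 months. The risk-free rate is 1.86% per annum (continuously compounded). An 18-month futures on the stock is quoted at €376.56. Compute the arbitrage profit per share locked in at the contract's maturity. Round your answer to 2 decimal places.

PV(dividends) I = 9.08·e^(−0.0186·5/12) + 4.84·e^(−0.0186·13/12) = 13.7534
Fair futures F* = (S − I)·e^(rT) = (373.32 − 13.7534)·e^0.027900 = 359.5666 × 1.028293 = 369.7398
Market €376.56 > fair 369.7398: forward overpriced → cash-and-carry (borrow at r, buy the stock and collect the dividends, short the forward).
Profit at T = |F_mkt − F*| = |376.56 − 369.7398| = €6.82 per share

€6.82 per share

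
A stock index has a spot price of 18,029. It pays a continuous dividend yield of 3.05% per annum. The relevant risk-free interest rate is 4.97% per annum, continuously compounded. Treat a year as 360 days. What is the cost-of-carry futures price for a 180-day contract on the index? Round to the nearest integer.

18,203

F = S·e^((r − q)T) = 18029 · e^((0.0497 − 0.0305) × 180/360)
= 18029 · e^0.009600 = 18029 × 1.009646
F = 18,203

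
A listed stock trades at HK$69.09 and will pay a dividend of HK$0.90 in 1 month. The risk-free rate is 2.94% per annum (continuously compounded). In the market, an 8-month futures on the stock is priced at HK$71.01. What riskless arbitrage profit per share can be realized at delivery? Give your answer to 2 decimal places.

PV(dividends) I = 0.90·e^(−0.0294·1/12) = 0.8978
Fair futures F* = (S − I)·e^(rT) = (69.09 − 0.8978)·e^0.019600 = 68.1922 × 1.019793 = 69.5419
Market HK$71.01 > fair 69.5419: forward overpriced → cash-and-carry (borrow at r, buy the stock and collect the dividends, short the forward).
Profit at T = |F_mkt − F*| = |71.01 − 69.5419| = HK$1.47 per share

HK$1.47 per share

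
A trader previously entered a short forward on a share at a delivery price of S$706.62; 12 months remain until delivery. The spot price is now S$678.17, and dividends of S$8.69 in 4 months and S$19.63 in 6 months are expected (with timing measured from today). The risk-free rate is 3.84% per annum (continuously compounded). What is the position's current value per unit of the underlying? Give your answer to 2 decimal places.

PV(remaining dividends) I = 8.69·e^(−0.0384·4/12) + 19.63·e^(−0.0384·6/12) = 27.8362
Current forward F = (S − I)·e^(rT) = (678.17 − 27.8362)·e^(0.0384·12/12) = 650.3338 × 1.039147 = 675.7924
Value (long) = (F − K)·e^(−rT) = (675.7924 − 706.62) × 0.962328 = -29.6663
Short position value = −(long value) = S$29.67

S$29.67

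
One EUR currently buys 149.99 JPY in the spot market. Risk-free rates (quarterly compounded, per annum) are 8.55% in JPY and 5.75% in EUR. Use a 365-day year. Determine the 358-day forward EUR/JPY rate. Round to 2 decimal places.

154.09

By covered interest parity, F = S · (1+r_JPY/4)^(4T) / (1+r_EUR/4)^(4T)
= 149.99 × 1.086516 / 1.057593 = 149.99 × 1.027348
F = 154.09 JPY per EUR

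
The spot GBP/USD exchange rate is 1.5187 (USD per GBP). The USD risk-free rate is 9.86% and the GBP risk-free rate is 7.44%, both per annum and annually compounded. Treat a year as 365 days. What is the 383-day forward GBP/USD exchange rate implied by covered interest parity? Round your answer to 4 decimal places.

1.5546

By covered interest parity, F = S · (1+r_USD)^T / (1+r_GBP)^T
= 1.5187 × 1.103707 / 1.078209 = 1.5187 × 1.023648
F = 1.5546 USD per GBP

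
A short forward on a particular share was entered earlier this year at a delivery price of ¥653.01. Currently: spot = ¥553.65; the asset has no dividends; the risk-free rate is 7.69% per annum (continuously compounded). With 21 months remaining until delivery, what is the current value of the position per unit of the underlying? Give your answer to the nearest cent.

Current fair forward for the remaining 21 months: F = S·e^(r·T), r = 0.0769
F = 553.65 · e^(0.0769 × 21/12) = 553.65 × 1.144050 = 633.4033
Value of long forward = (F − K)·e^(−rT) = (633.4033 − 653.01) · e^(−0.0769·21/12)
= -19.6067 × 0.874087 = -17.14
Short position value = −(long value) = ¥17.14

¥17.14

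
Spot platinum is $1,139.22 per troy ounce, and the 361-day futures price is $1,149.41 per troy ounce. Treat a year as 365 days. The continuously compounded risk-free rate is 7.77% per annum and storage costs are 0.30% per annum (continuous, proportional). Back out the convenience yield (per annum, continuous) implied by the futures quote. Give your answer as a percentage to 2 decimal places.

7.17%

F = S·e^((r+u−y)T) ⇒ (r+u−y) = ln(F/S)/T
ln(1149.41/1139.22) = 0.008905; /T ⇒ 0.009004
y = r + u − ln(F/S)/T = 0.0777 + 0.0030 − 0.009004 = 0.071696
y = 7.17%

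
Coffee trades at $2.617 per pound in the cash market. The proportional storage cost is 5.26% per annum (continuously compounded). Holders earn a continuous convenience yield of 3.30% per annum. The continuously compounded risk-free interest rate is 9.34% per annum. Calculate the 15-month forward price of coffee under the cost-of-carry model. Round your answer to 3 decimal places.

$3.014 per pound

Net carry = r + u − y = 0.0934 + 0.0526 − 0.0330 = 0.1130
F = S·e^((r+u−y)T) = 2.617 · e^(0.1130 × 15/12) = 2.617 · e^0.141250
= 2.617 × 1.151713 = $3.014 per pound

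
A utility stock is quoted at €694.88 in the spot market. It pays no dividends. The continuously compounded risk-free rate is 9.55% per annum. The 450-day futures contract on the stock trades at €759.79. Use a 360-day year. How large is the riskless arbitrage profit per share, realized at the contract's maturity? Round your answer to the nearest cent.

€23.20 per share

Fair futures: F* = S·e^(carry·T), with carry = r = 0.0955
F* = 694.88 · e^(0.0955 × 450/360) = 694.88 · e^0.119375 = 694.88 × 1.126792 = €782.9852
Market €759.79 < fair €782.9852: forward underpriced → reverse cash-and-carry (short spot, go long the forward).
At maturity, profit = |F_mkt − F*| = |759.79 − 782.9852| = €23.20 per share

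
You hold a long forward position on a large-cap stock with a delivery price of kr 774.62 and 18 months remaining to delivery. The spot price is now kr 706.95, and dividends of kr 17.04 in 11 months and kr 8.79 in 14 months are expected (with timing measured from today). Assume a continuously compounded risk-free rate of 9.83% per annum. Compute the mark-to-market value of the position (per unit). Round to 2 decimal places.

PV(remaining dividends) I = 17.04·e^(−0.0983·11/12) + 8.79·e^(−0.0983·14/12) = 23.4093
Current forward F = (S − I)·e^(rT) = (706.95 − 23.4093)·e^(0.0983·18/12) = 683.5407 × 1.158875 = 792.1382
Value (long) = (F − K)·e^(−rT) = (792.1382 − 774.62) × 0.862906 = 15.1166
Value = kr 15.12

kr 15.12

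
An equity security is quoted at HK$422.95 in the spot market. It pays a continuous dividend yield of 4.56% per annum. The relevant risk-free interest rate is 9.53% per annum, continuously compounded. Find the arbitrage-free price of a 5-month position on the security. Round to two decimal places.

HK$431.80

F = S·e^((r − q)T) = 422.95 · e^((0.0953 − 0.0456) × 5/12)
= 422.95 · e^0.020708 = 422.95 × 1.020924
F = HK$431.80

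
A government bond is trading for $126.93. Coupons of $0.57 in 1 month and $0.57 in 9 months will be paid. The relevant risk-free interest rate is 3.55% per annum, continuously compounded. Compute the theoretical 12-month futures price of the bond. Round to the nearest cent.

$130.35

PV(coupons) I = 0.57·e^(−0.0355·1/12) + 0.57·e^(−0.0355·9/12)
I = 0.5683 + 0.5550 = 1.1233
F = (S − I)·e^(rT) = (126.93 − 1.1233) · e^(0.0355·12/12)
= 125.8067 · e^0.035500 = 125.8067 × 1.036138 = $130.35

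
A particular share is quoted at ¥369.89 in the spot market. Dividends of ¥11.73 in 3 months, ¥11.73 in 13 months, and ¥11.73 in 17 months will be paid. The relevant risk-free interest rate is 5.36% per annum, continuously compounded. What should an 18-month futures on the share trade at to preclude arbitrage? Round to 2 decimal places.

PV(dividends) I = 11.73·e^(−0.0536·3/12) + 11.73·e^(−0.0536·13/12) + 11.73·e^(−0.0536·17/12)
I = 11.5739 + 11.0683 + 10.8723 = 33.5145
F = (S − I)·e^(rT) = (369.89 − 33.5145) · e^(0.0536·18/12)
= 336.3755 · e^0.080400 = 336.3755 × 1.083720 = ¥364.54

¥364.54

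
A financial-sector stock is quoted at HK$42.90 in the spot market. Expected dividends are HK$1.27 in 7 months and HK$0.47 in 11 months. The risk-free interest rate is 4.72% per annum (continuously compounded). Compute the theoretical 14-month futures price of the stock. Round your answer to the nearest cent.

HK$43.55

PV(dividends) I = 1.27·e^(−0.0472·7/12) + 0.47·e^(−0.0472·11/12)
I = 1.2355 + 0.4501 = 1.6856
F = (S − I)·e^(rT) = (42.90 − 1.6856) · e^(0.0472·14/12)
= 41.2144 · e^0.055067 = 41.2144 × 1.056611 = HK$43.55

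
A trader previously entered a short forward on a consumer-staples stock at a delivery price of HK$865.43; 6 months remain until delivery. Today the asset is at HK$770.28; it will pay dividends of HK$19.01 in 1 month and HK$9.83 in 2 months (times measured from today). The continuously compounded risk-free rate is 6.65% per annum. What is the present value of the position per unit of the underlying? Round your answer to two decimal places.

HK$95.47

PV(remaining dividends) I = 19.01·e^(−0.0665·1/12) + 9.83·e^(−0.0665·2/12) = 28.6266
Current forward F = (S − I)·e^(rT) = (770.28 − 28.6266)·e^(0.0665·6/12) = 741.6534 × 1.033809 = 766.7280
Value (long) = (F − K)·e^(−rT) = (766.7280 − 865.43) × 0.967297 = -95.4741
Short position value = −(long value) = HK$95.47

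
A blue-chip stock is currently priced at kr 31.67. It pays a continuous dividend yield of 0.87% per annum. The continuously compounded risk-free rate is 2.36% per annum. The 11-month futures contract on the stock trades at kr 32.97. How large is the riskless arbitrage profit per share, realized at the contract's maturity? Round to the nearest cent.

kr 0.86 per share

Fair futures: F* = S·e^(carry·T), with carry = (r − q) = 0.0236 − 0.0087 = 0.0149
F* = 31.67 · e^(0.0149 × 11/12) = 31.67 · e^0.013658 = 31.67 × 1.013752 = kr 32.1055
Market kr 32.97 > fair kr 32.1055: forward overpriced → cash-and-carry (buy spot, short the forward).
At maturity, profit = |F_mkt − F*| = |32.97 − 32.1055| = kr 0.86 per share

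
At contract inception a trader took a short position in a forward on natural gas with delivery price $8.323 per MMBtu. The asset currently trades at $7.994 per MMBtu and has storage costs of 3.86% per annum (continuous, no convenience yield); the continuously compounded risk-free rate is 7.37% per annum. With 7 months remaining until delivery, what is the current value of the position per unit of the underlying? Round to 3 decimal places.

-$0.203 per MMBtu

Current fair forward for the remaining 7 months: F = S·e^((r + u)·T), (r + u) = 0.0737 + 0.0386 = 0.1123
F = 7.994 · e^(0.1123 × 7/12) = 7.994 × 1.067702 = 8.5352
Value of long forward = (F − K)·e^(−rT) = (8.5352 − 8.323) · e^(−0.0737·7/12)
= 0.2122 × 0.957919 = 0.203
Short position value = −(long value) = -$0.203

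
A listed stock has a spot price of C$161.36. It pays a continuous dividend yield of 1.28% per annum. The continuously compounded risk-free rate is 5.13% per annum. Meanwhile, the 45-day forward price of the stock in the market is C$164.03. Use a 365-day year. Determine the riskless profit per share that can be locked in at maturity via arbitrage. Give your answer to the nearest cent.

Fair forward: F* = S·e^(carry·T), with carry = (r − q) = 0.0513 − 0.0128 = 0.0385
F* = 161.36 · e^(0.0385 × 45/365) = 161.36 · e^0.004747 = 161.36 × 1.004758 = C$162.1278
Market C$164.03 > fair C$162.1278: forward overpriced → cash-and-carry (buy spot, short the forward).
At maturity, profit = |F_mkt − F*| = |164.03 − 162.1278| = C$1.90 per share

C$1.90 per share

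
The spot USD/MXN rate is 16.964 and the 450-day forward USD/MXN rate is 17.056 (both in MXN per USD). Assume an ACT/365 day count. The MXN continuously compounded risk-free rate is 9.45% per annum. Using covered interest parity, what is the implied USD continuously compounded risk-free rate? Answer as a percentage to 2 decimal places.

F = S·e^((r_MXN − r_USD)T) ⇒ r_USD = r_MXN − ln(F/S)/T
ln(17.056/16.964) = 0.005409; /(450/365) = 0.004387
r_USD = 0.0945 − 0.004387 = 0.090113
r_USD = 9.01%

9.01%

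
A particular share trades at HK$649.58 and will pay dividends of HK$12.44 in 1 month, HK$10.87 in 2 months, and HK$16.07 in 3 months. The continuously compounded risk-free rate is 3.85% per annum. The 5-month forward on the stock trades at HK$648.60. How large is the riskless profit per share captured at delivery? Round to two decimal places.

PV(dividends) I = 12.44·e^(−0.0385·1/12) + 10.87·e^(−0.0385·2/12) + 16.07·e^(−0.0385·3/12) = 39.1167
Fair forward F* = (S − I)·e^(rT) = (649.58 − 39.1167)·e^0.016042 = 610.4633 × 1.016171 = 620.3351
Market HK$648.60 > fair 620.3351: forward overpriced → cash-and-carry (borrow at r, buy the stock and collect the dividends, short the forward).
Profit at T = |F_mkt − F*| = |648.60 − 620.3351| = HK$28.26 per share

HK$28.26 per share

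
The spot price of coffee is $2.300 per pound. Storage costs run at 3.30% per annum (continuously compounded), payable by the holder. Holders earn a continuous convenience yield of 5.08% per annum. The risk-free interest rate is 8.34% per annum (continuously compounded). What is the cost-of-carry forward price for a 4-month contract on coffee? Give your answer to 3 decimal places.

$2.351 per pound

Net carry = r + u − y = 0.0834 + 0.0330 − 0.0508 = 0.0656
F = S·e^((r+u−y)T) = 2.300 · e^(0.0656 × 4/12) = 2.300 · e^0.021867
= 2.300 × 1.022108 = $2.351 per pound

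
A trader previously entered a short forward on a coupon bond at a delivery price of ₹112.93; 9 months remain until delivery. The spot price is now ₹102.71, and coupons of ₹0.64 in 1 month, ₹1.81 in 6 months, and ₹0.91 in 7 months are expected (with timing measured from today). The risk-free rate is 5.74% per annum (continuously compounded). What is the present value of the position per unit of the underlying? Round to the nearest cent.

₹8.74

PV(remaining coupons) I = 0.64·e^(−0.0574·1/12) + 1.81·e^(−0.0574·6/12) + 0.91·e^(−0.0574·7/12) = 3.2758
Current forward F = (S − I)·e^(rT) = (102.71 − 3.2758)·e^(0.0574·9/12) = 99.4342 × 1.043990 = 103.8083
Value (long) = (F − K)·e^(−rT) = (103.8083 − 112.93) × 0.957863 = -8.7373
Short position value = −(long value) = ₹8.74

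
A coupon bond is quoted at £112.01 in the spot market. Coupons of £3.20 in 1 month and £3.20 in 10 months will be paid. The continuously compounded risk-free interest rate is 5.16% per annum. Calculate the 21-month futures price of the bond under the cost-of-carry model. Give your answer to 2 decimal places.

PV(coupons) I = 3.20·e^(−0.0516·1/12) + 3.20·e^(−0.0516·10/12)
I = 3.1863 + 3.0653 = 6.2516
F = (S − I)·e^(rT) = (112.01 − 6.2516) · e^(0.0516·21/12)
= 105.7584 · e^0.090300 = 105.7584 × 1.094503 = £115.75

£115.75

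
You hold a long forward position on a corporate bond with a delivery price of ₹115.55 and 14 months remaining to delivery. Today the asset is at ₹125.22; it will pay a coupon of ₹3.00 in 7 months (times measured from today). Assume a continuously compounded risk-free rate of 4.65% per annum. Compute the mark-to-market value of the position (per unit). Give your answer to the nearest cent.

₹12.85

PV(remaining coupons) I = 3.00·e^(−0.0465·7/12) = 2.9197
Current forward F = (S − I)·e^(rT) = (125.22 − 2.9197)·e^(0.0465·14/12) = 122.3003 × 1.055749 = 129.1184
Value (long) = (F − K)·e^(−rT) = (129.1184 − 115.55) × 0.947195 = 12.8519
Value = ₹12.85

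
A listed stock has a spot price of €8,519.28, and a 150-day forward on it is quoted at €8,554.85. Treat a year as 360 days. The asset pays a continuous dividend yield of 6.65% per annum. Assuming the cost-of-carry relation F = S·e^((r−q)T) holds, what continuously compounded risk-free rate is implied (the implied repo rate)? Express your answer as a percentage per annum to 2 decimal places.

7.65%

From F = S·e^((r−q)T): (r − q) = ln(F/S)/T
ln(8554.85/8519.28) = ln(1.004175) = 0.004166
(r − q) = 0.004166 / (150/360) = 0.009998
r = ln(F/S)/T + q = 0.009998 + 0.0665 = 0.076498
r = 7.65%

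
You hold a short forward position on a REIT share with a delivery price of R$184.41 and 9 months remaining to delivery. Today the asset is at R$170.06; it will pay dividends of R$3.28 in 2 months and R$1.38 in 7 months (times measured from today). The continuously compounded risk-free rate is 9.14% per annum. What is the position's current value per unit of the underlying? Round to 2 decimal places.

R$6.67

PV(remaining dividends) I = 3.28·e^(−0.0914·2/12) + 1.38·e^(−0.0914·7/12) = 4.5388
Current forward F = (S − I)·e^(rT) = (170.06 − 4.5388)·e^(0.0914·9/12) = 165.5212 × 1.070954 = 177.2656
Value (long) = (F − K)·e^(−rT) = (177.2656 − 184.41) × 0.933747 = -6.6711
Short position value = −(long value) = R$6.67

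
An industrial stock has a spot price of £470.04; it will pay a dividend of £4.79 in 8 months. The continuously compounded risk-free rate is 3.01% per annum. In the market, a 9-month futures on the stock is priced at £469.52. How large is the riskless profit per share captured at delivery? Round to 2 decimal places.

£6.45 per share

PV(dividends) I = 4.79·e^(−0.0301·8/12) = 4.6948
Fair futures F* = (S − I)·e^(rT) = (470.04 − 4.6948)·e^0.022575 = 465.3452 × 1.022832 = 475.9700
Market £469.52 < fair 475.9700: forward underpriced → reverse cash-and-carry (short the stock, invest proceeds at r, pay the dividends, go long the forward).
Profit at T = |F_mkt − F*| = |469.52 − 475.9700| = £6.45 per share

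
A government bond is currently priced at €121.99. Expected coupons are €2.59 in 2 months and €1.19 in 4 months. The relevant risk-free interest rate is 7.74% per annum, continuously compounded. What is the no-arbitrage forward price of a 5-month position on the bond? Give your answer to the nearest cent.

PV(coupons) I = 2.59·e^(−0.0774·2/12) + 1.19·e^(−0.0774·4/12)
I = 2.5568 + 1.1597 = 3.7165
F = (S − I)·e^(rT) = (121.99 − 3.7165) · e^(0.0774·5/12)
= 118.2735 · e^0.032250 = 118.2735 × 1.032776 = €122.15

€122.15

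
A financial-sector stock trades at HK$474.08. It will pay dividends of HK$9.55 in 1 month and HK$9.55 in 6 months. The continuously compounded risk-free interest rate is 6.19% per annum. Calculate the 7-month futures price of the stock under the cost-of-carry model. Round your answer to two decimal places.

HK$472.06

PV(dividends) I = 9.55·e^(−0.0619·1/12) + 9.55·e^(−0.0619·6/12)
I = 9.5009 + 9.2590 = 18.7599
F = (S − I)·e^(rT) = (474.08 − 18.7599) · e^(0.0619·7/12)
= 455.3201 · e^0.036108 = 455.3201 × 1.036768 = HK$472.06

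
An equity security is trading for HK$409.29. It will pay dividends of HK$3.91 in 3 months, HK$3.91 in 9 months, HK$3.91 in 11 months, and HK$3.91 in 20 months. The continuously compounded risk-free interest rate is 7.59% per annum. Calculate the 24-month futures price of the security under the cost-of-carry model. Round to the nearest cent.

PV(dividends) I = 3.91·e^(−0.0759·3/12) + 3.91·e^(−0.0759·9/12) + 3.91·e^(−0.0759·11/12) + 3.91·e^(−0.0759·20/12)
I = 3.8365 + 3.6936 + 3.6472 + 3.4454 = 14.6227
F = (S − I)·e^(rT) = (409.29 − 14.6227) · e^(0.0759·24/12)
= 394.6673 · e^0.151800 = 394.6673 × 1.163927 = HK$459.36

HK$459.36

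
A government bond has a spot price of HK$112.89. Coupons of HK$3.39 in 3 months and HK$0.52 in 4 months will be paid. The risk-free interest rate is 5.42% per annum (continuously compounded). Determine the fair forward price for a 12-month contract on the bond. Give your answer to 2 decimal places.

HK$115.11

PV(coupons) I = 3.39·e^(−0.0542·3/12) + 0.52·e^(−0.0542·4/12)
I = 3.3444 + 0.5107 = 3.8551
F = (S − I)·e^(rT) = (112.89 − 3.8551) · e^(0.0542·12/12)
= 109.0349 · e^0.054200 = 109.0349 × 1.055696 = HK$115.11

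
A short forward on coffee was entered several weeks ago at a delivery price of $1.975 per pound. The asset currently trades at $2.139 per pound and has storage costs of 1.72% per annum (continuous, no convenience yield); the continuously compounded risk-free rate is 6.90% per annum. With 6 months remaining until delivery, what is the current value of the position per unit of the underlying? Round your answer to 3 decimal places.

Current fair forward for the remaining 6 months: F = S·e^((r + u)·T), (r + u) = 0.0690 + 0.0172 = 0.0862
F = 2.139 · e^(0.0862 × 6/12) = 2.139 × 1.044042 = 2.2332
Value of long forward = (F − K)·e^(−rT) = (2.2332 − 1.975) · e^(−0.0690·6/12)
= 0.2582 × 0.966088 = 0.249
Short position value = −(long value) = -$0.249

-$0.249 per pound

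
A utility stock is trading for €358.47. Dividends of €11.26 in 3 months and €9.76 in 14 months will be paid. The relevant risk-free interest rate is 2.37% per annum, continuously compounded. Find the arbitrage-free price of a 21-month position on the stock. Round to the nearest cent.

€352.09

PV(dividends) I = 11.26·e^(−0.0237·3/12) + 9.76·e^(−0.0237·14/12)
I = 11.1935 + 9.4938 = 20.6873
F = (S − I)·e^(rT) = (358.47 − 20.6873) · e^(0.0237·21/12)
= 337.7827 · e^0.041475 = 337.7827 × 1.042347 = €352.09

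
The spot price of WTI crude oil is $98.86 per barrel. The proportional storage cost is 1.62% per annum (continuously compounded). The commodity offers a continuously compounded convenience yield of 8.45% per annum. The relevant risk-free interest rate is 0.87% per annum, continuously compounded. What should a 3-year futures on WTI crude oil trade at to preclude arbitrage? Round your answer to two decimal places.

Net carry = r + u − y = 0.0087 + 0.0162 − 0.0845 = -0.0596
F = S·e^((r+u−y)T) = 98.86 · e^(-0.0596 × 3) = 98.86 · e^-0.178800
= 98.86 × 0.836273 = $82.67 per barrel

$82.67 per barrel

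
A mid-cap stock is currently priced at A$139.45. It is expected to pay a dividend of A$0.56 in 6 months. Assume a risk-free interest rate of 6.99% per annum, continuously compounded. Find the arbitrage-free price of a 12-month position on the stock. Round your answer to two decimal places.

A$148.97

PV(dividends) I = 0.56·e^(−0.0699·6/12)
I = 0.5408
F = (S − I)·e^(rT) = (139.45 − 0.5408) · e^(0.0699·12/12)
= 138.9092 · e^0.069900 = 138.9092 × 1.072401 = A$148.97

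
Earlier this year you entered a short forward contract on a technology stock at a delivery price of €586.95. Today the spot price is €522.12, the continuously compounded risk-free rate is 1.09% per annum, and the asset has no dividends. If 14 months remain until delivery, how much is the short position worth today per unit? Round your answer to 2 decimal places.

Current fair forward for the remaining 14 months: F = S·e^(r·T), r = 0.0109
F = 522.12 · e^(0.0109 × 14/12) = 522.12 × 1.012798 = 528.8021
Value of long forward = (F − K)·e^(−rT) = (528.8021 − 586.95) · e^(−0.0109·14/12)
= -58.1479 × 0.987364 = -57.41
Short position value = −(long value) = €57.41

€57.41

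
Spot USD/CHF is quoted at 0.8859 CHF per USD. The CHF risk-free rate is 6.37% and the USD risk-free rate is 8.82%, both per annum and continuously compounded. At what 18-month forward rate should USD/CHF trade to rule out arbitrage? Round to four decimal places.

F = S·e^((r_CHF − r_USD)T) = 0.8859 · e^((0.0637 − 0.0882) × 18/12)
= 0.8859 · e^-0.036750 = 0.8859 × 0.963917
F = 0.8539 CHF per USD

0.8539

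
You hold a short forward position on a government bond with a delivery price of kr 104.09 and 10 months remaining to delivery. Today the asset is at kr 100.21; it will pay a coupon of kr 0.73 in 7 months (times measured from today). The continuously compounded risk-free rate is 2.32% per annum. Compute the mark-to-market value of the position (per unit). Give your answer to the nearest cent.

PV(remaining coupons) I = 0.73·e^(−0.0232·7/12) = 0.7202
Current forward F = (S − I)·e^(rT) = (100.21 − 0.7202)·e^(0.0232·10/12) = 99.4898 × 1.019521 = 101.4319
Value (long) = (F − K)·e^(−rT) = (101.4319 − 104.09) × 0.980852 = -2.6072
Short position value = −(long value) = kr 2.61

kr 2.61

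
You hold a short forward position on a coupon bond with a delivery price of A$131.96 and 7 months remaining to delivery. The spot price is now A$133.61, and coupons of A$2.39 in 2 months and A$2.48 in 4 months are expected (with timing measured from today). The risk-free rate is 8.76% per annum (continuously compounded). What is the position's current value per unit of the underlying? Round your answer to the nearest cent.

-A$3.46

PV(remaining coupons) I = 2.39·e^(−0.0876·2/12) + 2.48·e^(−0.0876·4/12) = 4.7640
Current forward F = (S − I)·e^(rT) = (133.61 − 4.7640)·e^(0.0876·7/12) = 128.8460 × 1.052428 = 135.6011
Value (long) = (F − K)·e^(−rT) = (135.6011 − 131.96) × 0.950184 = 3.4597
Short position value = −(long value) = -A$3.46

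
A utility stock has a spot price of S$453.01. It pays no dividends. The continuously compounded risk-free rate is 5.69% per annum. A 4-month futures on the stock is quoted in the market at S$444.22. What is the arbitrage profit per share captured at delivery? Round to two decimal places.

S$17.46 per share

Fair futures: F* = S·e^(carry·T), with carry = r = 0.0569
F* = 453.01 · e^(0.0569 × 4/12) = 453.01 · e^0.018967 = 453.01 × 1.019148 = S$461.6842
Market S$444.22 < fair S$461.6842: forward underpriced → reverse cash-and-carry (short spot, go long the forward).
At maturity, profit = |F_mkt − F*| = |444.22 − 461.6842| = S$17.46 per share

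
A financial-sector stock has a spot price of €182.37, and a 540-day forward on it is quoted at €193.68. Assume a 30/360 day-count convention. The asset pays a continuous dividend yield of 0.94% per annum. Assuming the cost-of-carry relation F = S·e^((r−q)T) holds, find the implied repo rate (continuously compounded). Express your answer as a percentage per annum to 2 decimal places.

4.95%

From F = S·e^((r−q)T): (r − q) = ln(F/S)/T
ln(193.68/182.37) = ln(1.062017) = 0.060170
(r − q) = 0.060170 / (540/360) = 0.040113
r = ln(F/S)/T + q = 0.040113 + 0.0094 = 0.049513
r = 4.95%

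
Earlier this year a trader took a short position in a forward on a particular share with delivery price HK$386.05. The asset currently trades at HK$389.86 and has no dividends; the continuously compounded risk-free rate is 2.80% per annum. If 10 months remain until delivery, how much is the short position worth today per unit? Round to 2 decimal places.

Current fair forward for the remaining 10 months: F = S·e^(r·T), r = 0.0280
F = 389.86 · e^(0.0280 × 10/12) = 389.86 × 1.023608 = 399.0638
Value of long forward = (F − K)·e^(−rT) = (399.0638 − 386.05) · e^(−0.0280·10/12)
= 13.0138 × 0.976937 = 12.71
Short position value = −(long value) = -HK$12.71

-HK$12.71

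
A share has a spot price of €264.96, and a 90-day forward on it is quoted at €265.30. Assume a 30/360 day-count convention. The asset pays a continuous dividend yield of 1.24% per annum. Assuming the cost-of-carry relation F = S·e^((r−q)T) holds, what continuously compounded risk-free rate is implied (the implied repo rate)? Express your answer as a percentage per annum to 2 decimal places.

From F = S·e^((r−q)T): (r − q) = ln(F/S)/T
ln(265.30/264.96) = ln(1.001283) = 0.001282
(r − q) = 0.001282 / (90/360) = 0.005128
r = ln(F/S)/T + q = 0.005128 + 0.0124 = 0.017528
r = 1.75%

1.75%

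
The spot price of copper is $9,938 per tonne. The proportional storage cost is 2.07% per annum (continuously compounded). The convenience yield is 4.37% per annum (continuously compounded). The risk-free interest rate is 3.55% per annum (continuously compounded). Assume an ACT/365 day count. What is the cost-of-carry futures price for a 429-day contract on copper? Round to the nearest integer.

$10,085 per tonne

Net carry = r + u − y = 0.0355 + 0.0207 − 0.0437 = 0.0125
F = S·e^((r+u−y)T) = 9938 · e^(0.0125 × 429/365) = 9938 · e^0.014692
= 9938 × 1.014800 = $10,085 per tonne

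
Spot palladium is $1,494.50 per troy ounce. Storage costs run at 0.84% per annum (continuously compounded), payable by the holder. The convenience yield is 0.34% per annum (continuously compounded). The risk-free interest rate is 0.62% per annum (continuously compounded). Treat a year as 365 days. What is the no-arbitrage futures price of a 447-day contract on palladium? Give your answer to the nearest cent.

Net carry = r + u − y = 0.0062 + 0.0084 − 0.0034 = 0.0112
F = S·e^((r+u−y)T) = 1494.50 · e^(0.0112 × 447/365) = 1494.50 · e^0.01371616
= 1494.50 × 1.01381066 = $1,515.14 per troy ounce

$1,515.14 per troy ounce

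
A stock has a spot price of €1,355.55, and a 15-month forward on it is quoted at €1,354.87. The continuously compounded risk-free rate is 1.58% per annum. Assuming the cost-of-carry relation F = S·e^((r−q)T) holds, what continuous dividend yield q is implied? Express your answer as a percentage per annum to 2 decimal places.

From F = S·e^((r−q)T): (r − q) = ln(F/S)/T
ln(1354.87/1355.55) = ln(0.999498) = -0.000502
(r − q) = -0.000502 / (15/12) = -0.000402
q = r − ln(F/S)/T = 0.0158 + 0.000402 = 0.016202
q = 1.62%

1.62%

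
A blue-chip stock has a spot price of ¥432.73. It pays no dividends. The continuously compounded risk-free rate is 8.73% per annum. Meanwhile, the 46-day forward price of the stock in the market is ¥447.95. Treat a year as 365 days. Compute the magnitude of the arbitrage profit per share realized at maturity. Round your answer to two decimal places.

¥10.43 per share

Fair forward: F* = S·e^(carry·T), with carry = r = 0.0873
F* = 432.73 · e^(0.0873 × 46/365) = 432.73 · e^0.011002 = 432.73 × 1.011063 = ¥437.5173
Market ¥447.95 > fair ¥437.5173: forward overpriced → cash-and-carry (buy spot, short the forward).
At maturity, profit = |F_mkt − F*| = |447.95 − 437.5173| = ¥10.43 per share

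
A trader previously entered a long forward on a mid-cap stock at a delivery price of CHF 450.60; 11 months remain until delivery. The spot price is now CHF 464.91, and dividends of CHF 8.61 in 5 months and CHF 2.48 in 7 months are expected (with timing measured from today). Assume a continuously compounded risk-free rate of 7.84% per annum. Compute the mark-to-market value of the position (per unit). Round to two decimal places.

CHF 34.85

PV(remaining dividends) I = 8.61·e^(−0.0784·5/12) + 2.48·e^(−0.0784·7/12) = 10.7024
Current forward F = (S − I)·e^(rT) = (464.91 − 10.7024)·e^(0.0784·11/12) = 454.2076 × 1.074512 = 488.0515
Value (long) = (F − K)·e^(−rT) = (488.0515 − 450.60) × 0.930655 = 34.8544
Value = CHF 34.85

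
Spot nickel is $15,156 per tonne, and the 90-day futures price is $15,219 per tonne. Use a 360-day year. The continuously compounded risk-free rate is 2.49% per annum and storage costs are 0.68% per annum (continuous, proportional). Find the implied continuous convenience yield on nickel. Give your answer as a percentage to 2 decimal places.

1.51%

F = S·e^((r+u−y)T) ⇒ (r+u−y) = ln(F/S)/T
ln(15219/15156) = 0.004148; /T ⇒ 0.016592
y = r + u − ln(F/S)/T = 0.0249 + 0.0068 − 0.016592 = 0.015108
y = 1.51%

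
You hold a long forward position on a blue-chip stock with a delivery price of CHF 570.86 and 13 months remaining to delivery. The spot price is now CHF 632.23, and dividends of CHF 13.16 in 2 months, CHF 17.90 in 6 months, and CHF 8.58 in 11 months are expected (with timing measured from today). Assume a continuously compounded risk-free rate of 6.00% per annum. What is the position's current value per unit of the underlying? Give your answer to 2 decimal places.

PV(remaining dividends) I = 13.16·e^(−0.0600·2/12) + 17.90·e^(−0.0600·6/12) + 8.58·e^(−0.0600·11/12) = 38.5209
Current forward F = (S − I)·e^(rT) = (632.23 − 38.5209)·e^(0.0600·13/12) = 593.7091 × 1.067159 = 633.5820
Value (long) = (F − K)·e^(−rT) = (633.5820 − 570.86) × 0.937067 = 58.7747
Value = CHF 58.77

CHF 58.77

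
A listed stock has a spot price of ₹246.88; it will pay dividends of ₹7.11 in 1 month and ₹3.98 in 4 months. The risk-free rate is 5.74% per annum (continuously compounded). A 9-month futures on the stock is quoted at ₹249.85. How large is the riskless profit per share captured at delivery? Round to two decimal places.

PV(dividends) I = 7.11·e^(−0.0574·1/12) + 3.98·e^(−0.0574·4/12) = 10.9806
Fair futures F* = (S − I)·e^(rT) = (246.88 − 10.9806)·e^0.043050 = 235.8994 × 1.043990 = 246.2766
Market ₹249.85 > fair 246.2766: forward overpriced → cash-and-carry (borrow at r, buy the stock and collect the dividends, short the forward).
Profit at T = |F_mkt − F*| = |249.85 − 246.2766| = ₹3.57 per share

₹3.57 per share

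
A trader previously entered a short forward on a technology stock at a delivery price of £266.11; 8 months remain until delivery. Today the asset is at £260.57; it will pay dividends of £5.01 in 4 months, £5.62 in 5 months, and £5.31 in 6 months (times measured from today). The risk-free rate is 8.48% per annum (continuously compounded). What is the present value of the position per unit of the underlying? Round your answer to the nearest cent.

PV(remaining dividends) I = 5.01·e^(−0.0848·4/12) + 5.62·e^(−0.0848·5/12) + 5.31·e^(−0.0848·6/12) = 15.3848
Current forward F = (S − I)·e^(rT) = (260.57 − 15.3848)·e^(0.0848·8/12) = 245.1852 × 1.058162 = 259.4457
Value (long) = (F − K)·e^(−rT) = (259.4457 − 266.11) × 0.945035 = -6.2980
Short position value = −(long value) = £6.30

£6.30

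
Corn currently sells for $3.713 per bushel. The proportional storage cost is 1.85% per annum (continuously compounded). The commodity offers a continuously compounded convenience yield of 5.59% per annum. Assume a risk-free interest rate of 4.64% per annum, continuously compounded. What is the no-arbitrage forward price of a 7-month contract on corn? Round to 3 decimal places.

$3.733 per bushel

Net carry = r + u − y = 0.0464 + 0.0185 − 0.0559 = 0.0090
F = S·e^((r+u−y)T) = 3.713 · e^(0.0090 × 7/12) = 3.713 · e^0.005250
= 3.713 × 1.005264 = $3.733 per bushel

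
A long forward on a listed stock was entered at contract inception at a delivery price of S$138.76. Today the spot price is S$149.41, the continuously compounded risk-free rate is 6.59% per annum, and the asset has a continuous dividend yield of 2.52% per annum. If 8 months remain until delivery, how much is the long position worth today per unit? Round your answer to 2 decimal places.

Current fair forward for the remaining 8 months: F = S·e^((r − q)·T), (r − q) = 0.0659 − 0.0252 = 0.0407
F = 149.41 · e^(0.0407 × 8/12) = 149.41 × 1.027505 = 153.5195
Value of long forward = (F − K)·e^(−rT) = (153.5195 − 138.76) · e^(−0.0659·8/12)
= 14.7595 × 0.957018 = 14.13

S$14.13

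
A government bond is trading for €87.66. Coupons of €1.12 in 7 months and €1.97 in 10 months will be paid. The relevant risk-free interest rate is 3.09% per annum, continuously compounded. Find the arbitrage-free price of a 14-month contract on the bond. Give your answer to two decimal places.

€87.75

PV(coupons) I = 1.12·e^(−0.0309·7/12) + 1.97·e^(−0.0309·10/12)
I = 1.1000 + 1.9199 = 3.0199
F = (S − I)·e^(rT) = (87.66 − 3.0199) · e^(0.0309·14/12)
= 84.6401 · e^0.036050 = 84.6401 × 1.036708 = €87.75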